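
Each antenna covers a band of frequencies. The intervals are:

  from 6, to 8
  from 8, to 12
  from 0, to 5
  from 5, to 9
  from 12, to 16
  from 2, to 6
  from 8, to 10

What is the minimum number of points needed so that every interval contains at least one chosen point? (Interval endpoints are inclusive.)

Sort by right endpoint; whenever an interval is uncovered, place a point at its right end.
Sorted: [0,5] [2,6] [6,8] [5,9] [8,10] [8,12] [12,16]
{[0,5],[2,6]} hit by 5; {[6,8],[5,9],[8,10],[8,12]} hit by 8; {[12,16]} hit by 16.
Points: 5, 8, 16 (3 total).

3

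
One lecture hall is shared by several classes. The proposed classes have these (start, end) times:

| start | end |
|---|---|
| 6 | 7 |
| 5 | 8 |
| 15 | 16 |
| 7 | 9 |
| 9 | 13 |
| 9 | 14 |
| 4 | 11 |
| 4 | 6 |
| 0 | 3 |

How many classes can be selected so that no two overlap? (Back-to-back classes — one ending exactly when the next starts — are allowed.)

6

By end time: (0,3), (4,6), (6,7), (5,8), (7,9), (4,11), (9,13), (9,14), (15,16).
Pick (0,3); next start ≥ 3 → (4,6); next start ≥ 6 → (6,7); next start ≥ 7 → (7,9); next start ≥ 9 → (9,13); next start ≥ 13 → (15,16).
Selected 6 classes.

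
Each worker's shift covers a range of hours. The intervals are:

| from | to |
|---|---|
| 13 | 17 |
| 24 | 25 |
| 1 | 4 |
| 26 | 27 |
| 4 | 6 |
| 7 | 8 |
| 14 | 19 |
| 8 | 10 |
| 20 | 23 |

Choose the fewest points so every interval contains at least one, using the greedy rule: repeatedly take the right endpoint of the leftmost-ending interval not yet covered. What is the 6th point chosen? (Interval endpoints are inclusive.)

Process intervals by earliest right end; each time one isn't hit yet, stab at its right endpoint.
By right end: [1,4]  [4,6]  [7,8]  [8,10]  [13,17]  [14,19]  [20,23]  [24,25]  [26,27]
[1,4] uncovered → point at 4; [7,8] uncovered → point at 8; [13,17] uncovered → point at 17; [20,23] uncovered → point at 23; [24,25] uncovered → point at 25; [26,27] uncovered → point at 27.
Points: 4, 8, 17, 23, 25, 27 (6 total).

27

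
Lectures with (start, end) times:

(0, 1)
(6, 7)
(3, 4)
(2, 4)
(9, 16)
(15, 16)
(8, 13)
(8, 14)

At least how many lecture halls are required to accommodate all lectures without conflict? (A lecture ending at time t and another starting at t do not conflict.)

Count concurrent intervals with a sweep; the peak is the room count.
starts: [0, 2, 3, 6, 8, 8, 9, 15]
ends:   [1, 4, 4, 7, 13, 14, 16, 16]
s0→1 e1→0 s2→1 s3→2 e4→1 e4→0 s6→1 e7→0 s8→1 s8→2 s9→3  — peak 3.

3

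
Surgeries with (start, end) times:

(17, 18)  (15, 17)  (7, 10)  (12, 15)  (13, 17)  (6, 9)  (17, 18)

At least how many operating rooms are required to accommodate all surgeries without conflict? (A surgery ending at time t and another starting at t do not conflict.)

2

Count concurrent intervals with a sweep; the peak is the room count.
starts: [6, 7, 12, 13, 15, 17, 17]
ends:   [9, 10, 15, 17, 17, 18, 18]
s6→1 s7→2  — peak 2.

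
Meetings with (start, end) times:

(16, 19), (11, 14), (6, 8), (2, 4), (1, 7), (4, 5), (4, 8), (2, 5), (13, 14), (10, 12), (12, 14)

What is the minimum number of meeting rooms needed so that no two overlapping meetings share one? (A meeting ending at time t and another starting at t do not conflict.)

Count concurrent intervals with a sweep; the peak is the room count.
Events (time:±→running): 1:+→1 2:+→2 2:+→3 4:-→2 4:+→3 4:+→4 … peak 4.

4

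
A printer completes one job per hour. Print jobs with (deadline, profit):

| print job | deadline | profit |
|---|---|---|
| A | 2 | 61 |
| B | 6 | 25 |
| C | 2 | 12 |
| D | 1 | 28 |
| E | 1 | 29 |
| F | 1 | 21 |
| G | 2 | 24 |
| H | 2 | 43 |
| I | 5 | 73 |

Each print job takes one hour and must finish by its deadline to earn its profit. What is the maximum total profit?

Take jobs in profit order; each goes to the latest open slot no later than its deadline.
Profit order: I=73 A=61 H=43 E=29 D=28 B=25 G=24 F=21 C=12
Assign: I→slot 5, A→slot 2, H→slot 1, E skipped, D skipped, B→slot 6, G skipped, F skipped, C skipped.
Slots: [1:H] [2:A] [5:I] [6:B]
Profit = 43 + 61 + 73 + 25 = 202

202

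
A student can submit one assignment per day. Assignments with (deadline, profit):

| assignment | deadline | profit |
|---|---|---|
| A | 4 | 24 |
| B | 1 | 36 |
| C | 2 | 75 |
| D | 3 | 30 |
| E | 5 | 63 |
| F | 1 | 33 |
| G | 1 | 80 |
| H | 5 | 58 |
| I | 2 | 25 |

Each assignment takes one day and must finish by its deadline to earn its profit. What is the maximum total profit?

Take jobs in profit order; each goes to the latest open slot no later than its deadline.
By profit: G(d1,80), C(d2,75), E(d5,63), H(d5,58), B(d1,36), F(d1,33), D(d3,30), I(d2,25), A(d4,24)
G→slot 1; C→slot 2; E→slot 5; H→slot 4; B skipped; F skipped; D→slot 3; I skipped; A skipped.
Profit = 80 + 75 + 30 + 58 + 63 = 306

306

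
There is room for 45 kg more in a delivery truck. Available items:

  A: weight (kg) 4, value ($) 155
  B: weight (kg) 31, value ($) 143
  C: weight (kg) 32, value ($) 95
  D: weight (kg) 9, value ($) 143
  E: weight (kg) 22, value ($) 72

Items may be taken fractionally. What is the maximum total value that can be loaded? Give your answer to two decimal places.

444.27

Greedy by value/weight ratio, highest first.
Ratios (sorted): A 38.75, D 15.89, B 4.61, E 3.27, C 2.97
take A (4 @ 155); take D (9 @ 143); take B (31 @ 143); take 1/22 of E → 3.27. Capacity used 45/45.
Total value = 444.27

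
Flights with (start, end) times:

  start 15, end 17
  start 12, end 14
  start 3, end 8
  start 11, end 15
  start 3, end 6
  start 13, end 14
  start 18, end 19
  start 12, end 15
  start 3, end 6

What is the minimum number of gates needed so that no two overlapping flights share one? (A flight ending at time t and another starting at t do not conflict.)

4

Events (time:±→running): 3:+→1 3:+→2 3:+→3 6:-→2 6:-→1 8:-→0 11:+→1 12:+→2 12:+→3 13:+→4 … peak 4.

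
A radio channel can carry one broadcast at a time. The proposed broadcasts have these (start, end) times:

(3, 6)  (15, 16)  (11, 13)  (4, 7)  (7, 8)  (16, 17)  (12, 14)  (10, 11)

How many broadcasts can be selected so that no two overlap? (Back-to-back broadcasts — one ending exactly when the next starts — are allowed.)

6

Sort by end time and greedily take each interval whose start is ≥ the last chosen end.
By end time: (3,6), (4,7), (7,8), (10,11), (11,13), (12,14), (15,16), (16,17).
Pick (3,6); next start ≥ 6 → (7,8); next start ≥ 8 → (10,11); next start ≥ 11 → (11,13); next start ≥ 13 → (15,16); next start ≥ 16 → (16,17).
Selected 6 broadcasts.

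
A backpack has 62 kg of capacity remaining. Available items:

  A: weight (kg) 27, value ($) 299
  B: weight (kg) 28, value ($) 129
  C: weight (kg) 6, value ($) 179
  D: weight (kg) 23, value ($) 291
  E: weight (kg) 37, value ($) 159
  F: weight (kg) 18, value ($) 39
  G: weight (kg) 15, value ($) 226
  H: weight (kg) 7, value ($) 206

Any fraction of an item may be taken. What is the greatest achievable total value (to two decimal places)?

1023.81

Order: C (179/6=29.83) > H (206/7=29.43) > G (226/15=15.07) > D (291/23=12.65) > A (299/27=11.07) > B (129/28=4.61) > E (159/37=4.30) > F (39/18=2.17)
Fill: take C (6 @ 179) → take H (7 @ 206) → take G (15 @ 226) → take D (23 @ 291) → take 11/27 of A → 121.81; 62/62 used.
Total value = 1023.81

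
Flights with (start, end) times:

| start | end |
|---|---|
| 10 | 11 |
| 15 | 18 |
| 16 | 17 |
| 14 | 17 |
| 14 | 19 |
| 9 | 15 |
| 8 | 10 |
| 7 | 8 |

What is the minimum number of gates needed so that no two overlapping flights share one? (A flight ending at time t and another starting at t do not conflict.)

The answer is the maximum number of intervals overlapping at any instant.
starts: [7, 8, 9, 10, 14, 14, 15, 16]
ends:   [8, 10, 11, 15, 17, 17, 18, 19]
s7→1 e8→0 s8→1 s9→2 e10→1 s10→2 e11→1 s14→2 s14→3 e15→2 s15→3 s16→4  — peak 4.

4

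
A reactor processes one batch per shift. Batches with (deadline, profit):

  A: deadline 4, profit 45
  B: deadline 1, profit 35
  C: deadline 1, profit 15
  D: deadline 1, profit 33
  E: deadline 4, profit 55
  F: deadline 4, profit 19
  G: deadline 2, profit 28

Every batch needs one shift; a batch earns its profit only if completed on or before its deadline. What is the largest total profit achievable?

163

Sort by profit descending; place each in the latest free slot ≤ its deadline.
By profit: E(d4,55), A(d4,45), B(d1,35), D(d1,33), G(d2,28), F(d4,19), C(d1,15)
E→slot 4; A→slot 3; B→slot 1; D skipped; G→slot 2; F skipped; C skipped.
Profit = 35 + 28 + 45 + 55 = 163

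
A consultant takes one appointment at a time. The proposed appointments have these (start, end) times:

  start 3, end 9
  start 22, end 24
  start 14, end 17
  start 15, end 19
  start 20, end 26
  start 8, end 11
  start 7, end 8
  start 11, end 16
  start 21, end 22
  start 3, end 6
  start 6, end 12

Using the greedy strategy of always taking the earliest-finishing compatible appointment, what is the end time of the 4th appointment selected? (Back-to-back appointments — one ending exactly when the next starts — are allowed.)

Sorted by end: (3,6)  (7,8)  (3,9)  (8,11)  (6,12)  (11,16)  (14,17)  (15,19)  (21,22)  (22,24)  (20,26)
take (3,6); take (7,8); take (8,11); take (11,16); skip (14,17); take (21,22); take (22,24); skip (20,26).
Selected: (3,6) (7,8) (8,11) (11,16) (21,22) (22,24)

16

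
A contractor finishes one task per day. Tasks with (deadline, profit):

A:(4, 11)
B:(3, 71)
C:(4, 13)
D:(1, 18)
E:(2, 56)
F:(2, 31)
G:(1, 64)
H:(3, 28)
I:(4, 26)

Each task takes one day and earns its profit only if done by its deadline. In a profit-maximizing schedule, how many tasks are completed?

Take jobs in profit order; each goes to the latest open slot no later than its deadline.
By profit: B(d3,71), G(d1,64), E(d2,56), F(d2,31), H(d3,28), I(d4,26), D(d1,18), C(d4,13), A(d4,11)
B→slot 3; G→slot 1; E→slot 2; F skipped; H skipped; I→slot 4; D skipped; C skipped; A skipped.
4 of 9 scheduled.

4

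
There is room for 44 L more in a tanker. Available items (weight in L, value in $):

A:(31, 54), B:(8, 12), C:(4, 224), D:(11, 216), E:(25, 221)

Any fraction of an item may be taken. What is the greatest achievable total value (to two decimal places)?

Sort by value per unit weight and fill in that order.
Ratios (sorted): C 56.00, D 19.64, E 8.84, A 1.74, B 1.50
take C (4 @ 224); take D (11 @ 216); take E (25 @ 221); take 4/31 of A → 6.97. Capacity used 44/44.
Total value = 667.97

667.97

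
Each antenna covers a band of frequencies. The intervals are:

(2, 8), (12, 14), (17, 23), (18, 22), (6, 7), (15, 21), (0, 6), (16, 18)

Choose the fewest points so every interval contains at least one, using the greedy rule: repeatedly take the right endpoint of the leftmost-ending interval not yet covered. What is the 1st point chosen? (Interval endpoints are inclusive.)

By right end: [0,6]  [6,7]  [2,8]  [12,14]  [16,18]  [15,21]  [18,22]  [17,23]
[0,6] uncovered → point at 6; [12,14] uncovered → point at 14; [16,18] uncovered → point at 18.
Points: 6, 14, 18 (3 total).

6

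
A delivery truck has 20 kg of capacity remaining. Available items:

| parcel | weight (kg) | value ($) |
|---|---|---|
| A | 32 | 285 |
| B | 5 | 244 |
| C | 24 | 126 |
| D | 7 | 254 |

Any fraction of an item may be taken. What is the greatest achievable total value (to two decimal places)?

Greedy by value/weight ratio, highest first.
Order: B (244/5=48.80) > D (254/7=36.29) > A (285/32=8.91) > C (126/24=5.25)
Fill: take B (5 @ 244) → take D (7 @ 254) → take 8/32 of A → 71.25; 20/20 used.
Total value = 569.25

569.25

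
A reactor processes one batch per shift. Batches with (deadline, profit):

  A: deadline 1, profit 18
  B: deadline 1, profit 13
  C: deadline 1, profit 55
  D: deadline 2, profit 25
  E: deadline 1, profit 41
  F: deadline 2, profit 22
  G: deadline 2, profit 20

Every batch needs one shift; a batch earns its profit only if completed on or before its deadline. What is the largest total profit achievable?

Sort by profit descending; place each in the latest free slot ≤ its deadline.
By profit: C(d1,55), E(d1,41), D(d2,25), F(d2,22), G(d2,20), A(d1,18), B(d1,13)
C→slot 1; E skipped; D→slot 2; F skipped; G skipped; A skipped; B skipped.
Profit = 55 + 25 = 80

80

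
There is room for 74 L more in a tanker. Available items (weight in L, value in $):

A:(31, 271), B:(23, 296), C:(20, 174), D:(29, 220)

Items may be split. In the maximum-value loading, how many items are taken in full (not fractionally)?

3

Order: B (296/23=12.87) > A (271/31=8.74) > C (174/20=8.70) > D (220/29=7.59)
Fill: take B (23 @ 296) → take A (31 @ 271) → take C (20 @ 174); 74/74 used.
3 item(s) taken whole.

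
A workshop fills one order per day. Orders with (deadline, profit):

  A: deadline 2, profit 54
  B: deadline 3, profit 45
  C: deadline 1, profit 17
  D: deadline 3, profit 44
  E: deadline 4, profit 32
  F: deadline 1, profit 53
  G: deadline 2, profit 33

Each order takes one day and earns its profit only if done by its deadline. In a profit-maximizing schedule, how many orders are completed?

4

By profit: A(d2,54), F(d1,53), B(d3,45), D(d3,44), G(d2,33), E(d4,32), C(d1,17)
A→slot 2; F→slot 1; B→slot 3; D skipped; G skipped; E→slot 4; C skipped.
4 of 7 scheduled.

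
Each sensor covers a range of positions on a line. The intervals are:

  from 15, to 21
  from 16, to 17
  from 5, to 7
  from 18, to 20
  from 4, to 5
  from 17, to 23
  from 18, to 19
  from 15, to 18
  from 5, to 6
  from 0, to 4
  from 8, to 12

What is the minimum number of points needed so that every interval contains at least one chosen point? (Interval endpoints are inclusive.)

5

By right end: [0,4]  [4,5]  [5,6]  [5,7]  [8,12]  [16,17]  [15,18]  [18,19]  [18,20]  [15,21]  [17,23]
[0,4] uncovered → point at 4; [5,6] uncovered → point at 6; [8,12] uncovered → point at 12; [16,17] uncovered → point at 17; [18,19] uncovered → point at 19.
Points: 4, 6, 12, 17, 19 (5 total).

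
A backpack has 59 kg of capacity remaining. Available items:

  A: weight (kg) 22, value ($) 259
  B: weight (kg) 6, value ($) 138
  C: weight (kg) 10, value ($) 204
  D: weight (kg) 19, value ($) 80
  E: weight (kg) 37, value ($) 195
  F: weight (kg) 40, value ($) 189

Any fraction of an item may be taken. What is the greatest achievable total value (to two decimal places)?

711.68

Sort by value per unit weight and fill in that order.
Order: B (138/6=23.00) > C (204/10=20.40) > A (259/22=11.77) > E (195/37=5.27) > F (189/40=4.72) > D (80/19=4.21)
Fill: take B (6 @ 138) → take C (10 @ 204) → take A (22 @ 259) → take 21/37 of E → 110.68; 59/59 used.
Total value = 711.68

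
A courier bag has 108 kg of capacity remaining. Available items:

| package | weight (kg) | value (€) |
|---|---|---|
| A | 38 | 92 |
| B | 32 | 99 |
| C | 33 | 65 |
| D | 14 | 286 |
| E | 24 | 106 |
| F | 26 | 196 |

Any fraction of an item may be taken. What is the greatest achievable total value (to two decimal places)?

Greedy by value/weight ratio, highest first.
Ratios (sorted): D 20.43, F 7.54, E 4.42, B 3.09, A 2.42, C 1.97
take D (14 @ 286); take F (26 @ 196); take E (24 @ 106); take B (32 @ 99); take 12/38 of A → 29.05. Capacity used 108/108.
Total value = 716.05

716.05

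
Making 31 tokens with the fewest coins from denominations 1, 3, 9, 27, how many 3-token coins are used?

Use the largest denomination that fits, subtract, and repeat.
31 − 1×27→4 − 1×3→1 − 1×1→0
Count of 3: 1

1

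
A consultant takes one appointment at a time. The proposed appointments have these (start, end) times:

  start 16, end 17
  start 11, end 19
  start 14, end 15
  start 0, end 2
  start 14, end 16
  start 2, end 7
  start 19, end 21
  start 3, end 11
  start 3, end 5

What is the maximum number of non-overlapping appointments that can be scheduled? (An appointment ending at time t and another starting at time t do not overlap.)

Order by finish time; keep every interval that doesn't clash with the previous kept one.
Sorted by end: (0,2)  (3,5)  (2,7)  (3,11)  (14,15)  (14,16)  (16,17)  (11,19)  (19,21)
take (0,2); take (3,5); take (14,15); take (16,17); take (19,21).
Selected 5 appointments.

5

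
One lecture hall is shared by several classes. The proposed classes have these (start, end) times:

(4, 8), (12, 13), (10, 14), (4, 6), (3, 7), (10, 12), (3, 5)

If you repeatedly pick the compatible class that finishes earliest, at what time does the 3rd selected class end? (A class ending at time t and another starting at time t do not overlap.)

13

Greedy by earliest finish: after sorting by end time, pick each interval compatible with the last pick.
Sorted by end: (3,5)  (4,6)  (3,7)  (4,8)  (10,12)  (12,13)  (10,14)
take (3,5); skip (3,7); skip (4,8); take (10,12); take (12,13); skip (10,14).
Selected: (3,5) (10,12) (12,13)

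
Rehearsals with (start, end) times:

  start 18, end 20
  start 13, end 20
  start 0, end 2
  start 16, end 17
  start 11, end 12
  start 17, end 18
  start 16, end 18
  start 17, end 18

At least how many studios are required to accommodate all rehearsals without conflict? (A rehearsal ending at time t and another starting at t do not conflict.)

The answer is the maximum number of intervals overlapping at any instant.
Events (time:±→running): 0:+→1 2:-→0 11:+→1 12:-→0 13:+→1 16:+→2 16:+→3 17:-→2 17:+→3 17:+→4 … peak 4.

4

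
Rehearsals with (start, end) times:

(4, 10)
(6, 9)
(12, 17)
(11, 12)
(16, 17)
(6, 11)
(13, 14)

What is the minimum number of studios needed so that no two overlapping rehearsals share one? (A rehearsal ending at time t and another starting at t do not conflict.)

The answer is the maximum number of intervals overlapping at any instant.
starts: [4, 6, 6, 11, 12, 13, 16]
ends:   [9, 10, 11, 12, 14, 17, 17]
s4→1 s6→2 s6→3  — peak 3.

3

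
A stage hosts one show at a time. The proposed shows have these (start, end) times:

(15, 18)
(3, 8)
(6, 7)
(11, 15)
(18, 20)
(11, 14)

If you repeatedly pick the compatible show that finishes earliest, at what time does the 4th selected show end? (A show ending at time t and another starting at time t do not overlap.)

Sorted by end: (6,7)  (3,8)  (11,14)  (11,15)  (15,18)  (18,20)
take (6,7); take (11,14); skip (11,15); take (15,18); take (18,20).
Selected: (6,7) (11,14) (15,18) (18,20)

20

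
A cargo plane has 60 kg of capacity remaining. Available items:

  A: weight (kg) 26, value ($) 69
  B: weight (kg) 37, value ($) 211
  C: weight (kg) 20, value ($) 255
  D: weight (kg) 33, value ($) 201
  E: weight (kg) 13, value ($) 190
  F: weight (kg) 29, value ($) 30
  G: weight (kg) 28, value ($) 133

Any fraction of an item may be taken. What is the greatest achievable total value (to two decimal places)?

609.45

Sort by value per unit weight and fill in that order.
Ratios (sorted): E 14.62, C 12.75, D 6.09, B 5.70, G 4.75, A 2.65, F 1.03
take E (13 @ 190); take C (20 @ 255); take 27/33 of D → 164.45. Capacity used 60/60.
Total value = 609.45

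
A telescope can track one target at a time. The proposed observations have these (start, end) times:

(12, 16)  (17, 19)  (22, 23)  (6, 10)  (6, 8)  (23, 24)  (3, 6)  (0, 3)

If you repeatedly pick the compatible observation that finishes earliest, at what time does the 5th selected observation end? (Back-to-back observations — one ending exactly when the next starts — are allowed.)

19

Order by finish time; keep every interval that doesn't clash with the previous kept one.
By end time: (0,3), (3,6), (6,8), (6,10), (12,16), (17,19), (22,23), (23,24).
Pick (0,3); next start ≥ 3 → (3,6); next start ≥ 6 → (6,8); next start ≥ 8 → (12,16); next start ≥ 16 → (17,19); next start ≥ 19 → (22,23); next start ≥ 23 → (23,24).
Selected: (0,3) (3,6) (6,8) (12,16) (17,19) (22,23) (23,24)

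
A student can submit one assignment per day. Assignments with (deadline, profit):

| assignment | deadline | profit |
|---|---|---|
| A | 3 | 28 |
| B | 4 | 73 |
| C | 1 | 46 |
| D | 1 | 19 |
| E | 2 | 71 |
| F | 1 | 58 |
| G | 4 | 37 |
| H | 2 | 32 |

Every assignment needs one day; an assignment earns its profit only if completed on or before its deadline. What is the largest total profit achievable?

239

By profit: B(d4,73), E(d2,71), F(d1,58), C(d1,46), G(d4,37), H(d2,32), A(d3,28), D(d1,19)
B→slot 4; E→slot 2; F→slot 1; C skipped; G→slot 3; H skipped; A skipped; D skipped.
Profit = 58 + 71 + 37 + 73 = 239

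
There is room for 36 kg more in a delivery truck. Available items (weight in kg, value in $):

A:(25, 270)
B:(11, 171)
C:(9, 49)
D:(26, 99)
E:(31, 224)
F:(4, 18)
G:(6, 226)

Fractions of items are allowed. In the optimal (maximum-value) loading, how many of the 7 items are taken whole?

2

Greedy by value/weight ratio, highest first.
Order: G (226/6=37.67) > B (171/11=15.55) > A (270/25=10.80) > E (224/31=7.23) > C (49/9=5.44) > F (18/4=4.50) > D (99/26=3.81)
Fill: take G (6 @ 226) → take B (11 @ 171) → take 19/25 of A → 205.20; 36/36 used.
2 item(s) taken whole; one partial (take 19/25 of A).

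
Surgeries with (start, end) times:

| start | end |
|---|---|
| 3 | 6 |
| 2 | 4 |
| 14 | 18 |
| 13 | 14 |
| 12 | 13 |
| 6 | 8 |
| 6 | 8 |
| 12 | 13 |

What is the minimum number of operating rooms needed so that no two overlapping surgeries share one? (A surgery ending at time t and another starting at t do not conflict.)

Count concurrent intervals with a sweep; the peak is the room count.
starts: [2, 3, 6, 6, 12, 12, 13, 14]
ends:   [4, 6, 8, 8, 13, 13, 14, 18]
s2→1 s3→2  — peak 2.

2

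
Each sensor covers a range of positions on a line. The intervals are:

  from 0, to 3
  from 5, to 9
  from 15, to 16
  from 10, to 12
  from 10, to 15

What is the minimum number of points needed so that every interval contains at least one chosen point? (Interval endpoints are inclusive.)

Process intervals by earliest right end; each time one isn't hit yet, stab at its right endpoint.
By right end: [0,3]  [5,9]  [10,12]  [10,15]  [15,16]
[0,3] uncovered → point at 3; [5,9] uncovered → point at 9; [10,12] uncovered → point at 12; [15,16] uncovered → point at 16.
Points: 3, 9, 12, 16 (4 total).

4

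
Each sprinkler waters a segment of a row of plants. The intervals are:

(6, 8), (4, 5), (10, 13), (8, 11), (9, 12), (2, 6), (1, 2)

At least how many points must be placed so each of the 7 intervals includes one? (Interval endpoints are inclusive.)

Process intervals by earliest right end; each time one isn't hit yet, stab at its right endpoint.
Sorted: [1,2] [4,5] [2,6] [6,8] [8,11] [9,12] [10,13]
{[1,2]} hit by 2; {[4,5],[2,6]} hit by 5; {[6,8],[8,11]} hit by 8; {[9,12],[10,13]} hit by 12.
Points: 2, 5, 8, 12 (4 total).

4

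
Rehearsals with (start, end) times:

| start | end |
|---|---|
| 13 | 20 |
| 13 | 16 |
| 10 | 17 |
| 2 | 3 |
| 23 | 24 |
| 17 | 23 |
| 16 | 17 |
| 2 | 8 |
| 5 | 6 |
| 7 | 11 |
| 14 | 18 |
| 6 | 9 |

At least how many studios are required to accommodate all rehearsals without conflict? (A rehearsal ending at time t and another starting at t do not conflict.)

4

The answer is the maximum number of intervals overlapping at any instant.
starts: [2, 2, 5, 6, 7, 10, 13, 13, 14, 16, 17, 23]
ends:   [3, 6, 8, 9, 11, 16, 17, 17, 18, 20, 23, 24]
s2→1 s2→2 e3→1 s5→2 e6→1 s6→2 s7→3 e8→2 e9→1 s10→2 e11→1 s13→2 s13→3 s14→4  — peak 4.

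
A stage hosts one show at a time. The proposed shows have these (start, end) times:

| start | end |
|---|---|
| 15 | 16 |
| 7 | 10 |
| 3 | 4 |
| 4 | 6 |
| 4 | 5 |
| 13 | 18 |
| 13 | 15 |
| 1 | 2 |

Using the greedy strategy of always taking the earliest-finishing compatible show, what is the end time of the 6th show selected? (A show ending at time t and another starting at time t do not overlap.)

Sort by end time and greedily take each interval whose start is ≥ the last chosen end.
Sorted by end: (1,2)  (3,4)  (4,5)  (4,6)  (7,10)  (13,15)  (15,16)  (13,18)
take (1,2); take (3,4); take (4,5); take (7,10); take (13,15); take (15,16); skip (13,18).
Selected: (1,2) (3,4) (4,5) (7,10) (13,15) (15,16)

16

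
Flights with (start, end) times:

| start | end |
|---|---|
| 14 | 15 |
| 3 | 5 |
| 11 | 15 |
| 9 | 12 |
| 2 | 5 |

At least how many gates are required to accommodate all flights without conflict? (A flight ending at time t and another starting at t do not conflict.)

2

The answer is the maximum number of intervals overlapping at any instant.
starts: [2, 3, 9, 11, 14]
ends:   [5, 5, 12, 15, 15]
s2→1 s3→2  — peak 2.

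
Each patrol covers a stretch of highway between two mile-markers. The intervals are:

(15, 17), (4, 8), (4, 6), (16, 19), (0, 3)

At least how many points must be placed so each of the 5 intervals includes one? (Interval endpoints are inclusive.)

Process intervals by earliest right end; each time one isn't hit yet, stab at its right endpoint.
By right end: [0,3]  [4,6]  [4,8]  [15,17]  [16,19]
[0,3] uncovered → point at 3; [4,6] uncovered → point at 6; [15,17] uncovered → point at 17.
Points: 3, 6, 17 (3 total).

3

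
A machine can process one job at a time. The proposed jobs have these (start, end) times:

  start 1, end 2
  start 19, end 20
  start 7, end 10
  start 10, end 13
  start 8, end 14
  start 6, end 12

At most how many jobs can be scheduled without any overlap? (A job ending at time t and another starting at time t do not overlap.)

4

Sorted by end: (1,2)  (7,10)  (6,12)  (10,13)  (8,14)  (19,20)
take (1,2); take (7,10); take (10,13); take (19,20).
Selected 4 jobs.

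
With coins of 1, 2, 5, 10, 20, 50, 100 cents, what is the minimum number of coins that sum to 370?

5

370 − 3×100→70 − 1×50→20 − 1×20→0
Total coins = 3 + 1 + 1 = 5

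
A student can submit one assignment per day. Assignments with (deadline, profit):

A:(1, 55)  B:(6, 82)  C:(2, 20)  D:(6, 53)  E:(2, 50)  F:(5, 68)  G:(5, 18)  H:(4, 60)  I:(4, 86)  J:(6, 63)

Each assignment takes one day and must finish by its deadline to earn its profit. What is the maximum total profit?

414

Sort by profit descending; place each in the latest free slot ≤ its deadline.
Profit order: I=86 B=82 F=68 J=63 H=60 A=55 D=53 E=50 C=20 G=18
Assign: I→slot 4, B→slot 6, F→slot 5, J→slot 3, H→slot 2, A→slot 1, D skipped, E skipped, C skipped, G skipped.
Slots: [1:A] [2:H] [3:J] [4:I] [5:F] [6:B]
Profit = 55 + 60 + 63 + 86 + 68 + 82 = 414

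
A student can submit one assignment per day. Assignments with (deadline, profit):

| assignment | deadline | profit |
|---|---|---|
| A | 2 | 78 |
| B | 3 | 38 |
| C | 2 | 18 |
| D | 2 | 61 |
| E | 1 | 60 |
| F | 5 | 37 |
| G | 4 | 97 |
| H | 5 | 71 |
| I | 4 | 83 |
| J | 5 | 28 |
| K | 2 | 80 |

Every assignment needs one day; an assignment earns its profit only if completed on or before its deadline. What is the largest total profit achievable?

409

Take jobs in profit order; each goes to the latest open slot no later than its deadline.
By profit: G(d4,97), I(d4,83), K(d2,80), A(d2,78), H(d5,71), D(d2,61), E(d1,60), B(d3,38), F(d5,37), J(d5,28), C(d2,18)
G→slot 4; I→slot 3; K→slot 2; A→slot 1; H→slot 5; D skipped; E skipped; B skipped; F skipped; J skipped; C skipped.
Profit = 78 + 80 + 83 + 97 + 71 = 409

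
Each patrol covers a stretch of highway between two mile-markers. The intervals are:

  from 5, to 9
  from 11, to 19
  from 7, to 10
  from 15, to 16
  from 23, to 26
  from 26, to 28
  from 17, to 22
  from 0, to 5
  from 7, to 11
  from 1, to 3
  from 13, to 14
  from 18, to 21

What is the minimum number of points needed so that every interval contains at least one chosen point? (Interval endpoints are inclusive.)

6

By right end: [1,3]  [0,5]  [5,9]  [7,10]  [7,11]  [13,14]  [15,16]  [11,19]  [18,21]  [17,22]  [23,26]  [26,28]
[1,3] uncovered → point at 3; [5,9] uncovered → point at 9; [13,14] uncovered → point at 14; [15,16] uncovered → point at 16; [18,21] uncovered → point at 21; [23,26] uncovered → point at 26.
Points: 3, 9, 14, 16, 21, 26 (6 total).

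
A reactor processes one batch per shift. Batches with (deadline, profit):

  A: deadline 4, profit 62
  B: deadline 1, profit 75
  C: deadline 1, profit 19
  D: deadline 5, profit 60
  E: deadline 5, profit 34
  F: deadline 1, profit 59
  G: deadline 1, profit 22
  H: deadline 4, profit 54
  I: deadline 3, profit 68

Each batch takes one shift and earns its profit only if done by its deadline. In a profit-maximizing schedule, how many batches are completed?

5

Profit order: B=75 I=68 A=62 D=60 F=59 H=54 E=34 G=22 C=19
Assign: B→slot 1, I→slot 3, A→slot 4, D→slot 5, F skipped, H→slot 2, E skipped, G skipped, C skipped.
Slots: [1:B] [2:H] [3:I] [4:A] [5:D]
5 of 9 scheduled.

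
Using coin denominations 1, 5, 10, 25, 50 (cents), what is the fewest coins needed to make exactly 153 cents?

6

Greedy: take as many of the largest coin as possible, then repeat with the remainder.
153 = 3×50 + 3×1
Total coins = 3 + 3 = 6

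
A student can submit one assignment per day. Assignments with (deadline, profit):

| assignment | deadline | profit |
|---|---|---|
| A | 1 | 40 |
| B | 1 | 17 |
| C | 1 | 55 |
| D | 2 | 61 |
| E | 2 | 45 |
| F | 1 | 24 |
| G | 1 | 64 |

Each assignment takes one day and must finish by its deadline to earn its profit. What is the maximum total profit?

125

By profit: G(d1,64), D(d2,61), C(d1,55), E(d2,45), A(d1,40), F(d1,24), B(d1,17)
G→slot 1; D→slot 2; C skipped; E skipped; A skipped; F skipped; B skipped.
Profit = 64 + 61 = 125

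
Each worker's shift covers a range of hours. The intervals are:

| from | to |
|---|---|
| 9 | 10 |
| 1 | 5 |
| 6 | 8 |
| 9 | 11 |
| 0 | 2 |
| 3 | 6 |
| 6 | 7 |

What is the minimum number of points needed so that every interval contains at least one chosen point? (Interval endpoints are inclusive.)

By right end: [0,2]  [1,5]  [3,6]  [6,7]  [6,8]  [9,10]  [9,11]
[0,2] uncovered → point at 2; [3,6] uncovered → point at 6; [9,10] uncovered → point at 10.
Points: 2, 6, 10 (3 total).

3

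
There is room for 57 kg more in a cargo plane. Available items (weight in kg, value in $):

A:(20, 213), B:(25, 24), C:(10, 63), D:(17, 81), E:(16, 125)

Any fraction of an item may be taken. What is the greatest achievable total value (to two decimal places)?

Order: A (213/20=10.65) > E (125/16=7.81) > C (63/10=6.30) > D (81/17=4.76) > B (24/25=0.96)
Fill: take A (20 @ 213) → take E (16 @ 125) → take C (10 @ 63) → take 11/17 of D → 52.41; 57/57 used.
Total value = 453.41

453.41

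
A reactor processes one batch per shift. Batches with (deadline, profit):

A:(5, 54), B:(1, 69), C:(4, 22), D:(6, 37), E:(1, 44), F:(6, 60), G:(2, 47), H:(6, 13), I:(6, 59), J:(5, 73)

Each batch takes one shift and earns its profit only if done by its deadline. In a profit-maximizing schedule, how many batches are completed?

6

Sort by profit descending; place each in the latest free slot ≤ its deadline.
Profit order: J=73 B=69 F=60 I=59 A=54 G=47 E=44 D=37 C=22 H=13
Assign: J→slot 5, B→slot 1, F→slot 6, I→slot 4, A→slot 3, G→slot 2, E skipped, D skipped, C skipped, H skipped.
Slots: [1:B] [2:G] [3:A] [4:I] [5:J] [6:F]
6 of 10 scheduled.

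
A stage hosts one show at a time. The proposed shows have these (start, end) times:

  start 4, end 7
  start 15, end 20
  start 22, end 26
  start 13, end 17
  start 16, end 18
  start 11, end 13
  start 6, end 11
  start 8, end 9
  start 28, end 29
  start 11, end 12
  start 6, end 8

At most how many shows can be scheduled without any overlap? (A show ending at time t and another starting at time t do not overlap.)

6

Order by finish time; keep every interval that doesn't clash with the previous kept one.
Sorted by end: (4,7)  (6,8)  (8,9)  (6,11)  (11,12)  (11,13)  (13,17)  (16,18)  (15,20)  (22,26)  (28,29)
take (4,7); skip (6,8); take (8,9); skip (6,11); take (11,12); take (13,17); skip (16,18); skip (15,20); take (22,26); take (28,29).
Selected 6 shows.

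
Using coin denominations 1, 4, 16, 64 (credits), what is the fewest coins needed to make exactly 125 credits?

Greedy: take as many of the largest coin as possible, then repeat with the remainder.
125 − 1×64→61 − 3×16→13 − 3×4→1 − 1×1→0
Total coins = 1 + 3 + 3 + 1 = 8

8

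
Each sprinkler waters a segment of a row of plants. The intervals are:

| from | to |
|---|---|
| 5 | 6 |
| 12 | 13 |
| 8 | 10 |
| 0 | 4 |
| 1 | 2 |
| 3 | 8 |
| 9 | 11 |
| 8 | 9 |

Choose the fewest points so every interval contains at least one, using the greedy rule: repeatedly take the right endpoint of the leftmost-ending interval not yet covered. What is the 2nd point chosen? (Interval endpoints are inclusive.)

Sort by right endpoint; whenever an interval is uncovered, place a point at its right end.
By right end: [1,2]  [0,4]  [5,6]  [3,8]  [8,9]  [8,10]  [9,11]  [12,13]
[1,2] uncovered → point at 2; [5,6] uncovered → point at 6; [8,9] uncovered → point at 9; [12,13] uncovered → point at 13.
Points: 2, 6, 9, 13 (4 total).

6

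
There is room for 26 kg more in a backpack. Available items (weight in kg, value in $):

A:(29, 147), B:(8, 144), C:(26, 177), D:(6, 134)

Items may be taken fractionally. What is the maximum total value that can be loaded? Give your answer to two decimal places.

359.69

Order: D (134/6=22.33) > B (144/8=18.00) > C (177/26=6.81) > A (147/29=5.07)
Fill: take D (6 @ 134) → take B (8 @ 144) → take 12/26 of C → 81.69; 26/26 used.
Total value = 359.69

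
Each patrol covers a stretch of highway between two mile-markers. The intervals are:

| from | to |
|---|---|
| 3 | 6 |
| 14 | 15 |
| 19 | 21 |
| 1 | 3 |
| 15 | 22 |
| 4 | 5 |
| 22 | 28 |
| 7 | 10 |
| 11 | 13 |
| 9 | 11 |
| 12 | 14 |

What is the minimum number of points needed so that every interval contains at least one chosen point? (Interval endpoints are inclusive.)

Process intervals by earliest right end; each time one isn't hit yet, stab at its right endpoint.
Sorted: [1,3] [4,5] [3,6] [7,10] [9,11] [11,13] [12,14] [14,15] [19,21] [15,22] [22,28]
{[1,3]} hit by 3; {[4,5],[3,6]} hit by 5; {[7,10],[9,11]} hit by 10; {[11,13],[12,14]} hit by 13; {[14,15]} hit by 15; {[19,21],[15,22]} hit by 21; {[22,28]} hit by 28.
Points: 3, 5, 10, 13, 15, 21, 28 (7 total).

7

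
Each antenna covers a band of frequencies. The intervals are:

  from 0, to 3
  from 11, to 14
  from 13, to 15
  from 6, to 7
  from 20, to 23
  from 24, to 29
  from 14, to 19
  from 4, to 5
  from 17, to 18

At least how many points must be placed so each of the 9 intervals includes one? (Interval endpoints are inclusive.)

Sort by right endpoint; whenever an interval is uncovered, place a point at its right end.
Sorted: [0,3] [4,5] [6,7] [11,14] [13,15] [17,18] [14,19] [20,23] [24,29]
{[0,3]} hit by 3; {[4,5]} hit by 5; {[6,7]} hit by 7; {[11,14],[13,15]} hit by 14; {[17,18],[14,19]} hit by 18; {[20,23]} hit by 23; {[24,29]} hit by 29.
Points: 3, 5, 7, 14, 18, 23, 29 (7 total).

7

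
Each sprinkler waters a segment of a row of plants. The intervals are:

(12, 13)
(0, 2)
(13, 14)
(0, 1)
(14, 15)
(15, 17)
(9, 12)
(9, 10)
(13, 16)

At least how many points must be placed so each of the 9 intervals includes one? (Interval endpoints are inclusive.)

Process intervals by earliest right end; each time one isn't hit yet, stab at its right endpoint.
Sorted: [0,1] [0,2] [9,10] [9,12] [12,13] [13,14] [14,15] [13,16] [15,17]
{[0,1],[0,2]} hit by 1; {[9,10],[9,12]} hit by 10; {[12,13],[13,14]} hit by 13; {[14,15],[13,16],[15,17]} hit by 15.
Points: 1, 10, 13, 15 (4 total).

4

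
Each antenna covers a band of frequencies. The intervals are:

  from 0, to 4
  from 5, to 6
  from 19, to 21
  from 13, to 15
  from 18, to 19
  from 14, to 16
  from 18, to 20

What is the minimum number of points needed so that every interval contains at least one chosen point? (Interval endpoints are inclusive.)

4

Process intervals by earliest right end; each time one isn't hit yet, stab at its right endpoint.
Sorted: [0,4] [5,6] [13,15] [14,16] [18,19] [18,20] [19,21]
{[0,4]} hit by 4; {[5,6]} hit by 6; {[13,15],[14,16]} hit by 15; {[18,19],[18,20],[19,21]} hit by 19.
Points: 4, 6, 15, 19 (4 total).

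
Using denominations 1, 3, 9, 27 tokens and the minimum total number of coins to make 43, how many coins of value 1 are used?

1

Greedy: take as many of the largest coin as possible, then repeat with the remainder.
43 − 1×27→16 − 1×9→7 − 2×3→1 − 1×1→0
Count of 1: 1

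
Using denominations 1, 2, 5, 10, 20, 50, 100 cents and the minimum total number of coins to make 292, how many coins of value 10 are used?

0

Greedy: take as many of the largest coin as possible, then repeat with the remainder.
292 = 2×100 + 1×50 + 2×20 + 1×2
Count of 10: 0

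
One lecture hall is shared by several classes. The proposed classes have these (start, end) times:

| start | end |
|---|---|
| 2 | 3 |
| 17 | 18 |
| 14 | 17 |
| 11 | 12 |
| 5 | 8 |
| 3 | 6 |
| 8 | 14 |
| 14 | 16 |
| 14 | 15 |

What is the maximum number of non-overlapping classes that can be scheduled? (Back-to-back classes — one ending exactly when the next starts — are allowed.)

Order by finish time; keep every interval that doesn't clash with the previous kept one.
By end time: (2,3), (3,6), (5,8), (11,12), (8,14), (14,15), (14,16), (14,17), (17,18).
Pick (2,3); next start ≥ 3 → (3,6); next start ≥ 6 → (11,12); next start ≥ 12 → (14,15); next start ≥ 15 → (17,18).
Selected 5 classes.

5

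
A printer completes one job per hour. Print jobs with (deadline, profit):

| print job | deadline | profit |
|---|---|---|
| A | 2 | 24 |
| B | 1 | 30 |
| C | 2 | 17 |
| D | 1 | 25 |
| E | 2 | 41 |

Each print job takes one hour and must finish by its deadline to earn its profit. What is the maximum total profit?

Profit order: E=41 B=30 D=25 A=24 C=17
Assign: E→slot 2, B→slot 1, D skipped, A skipped, C skipped.
Slots: [1:B] [2:E]
Profit = 30 + 41 = 71

71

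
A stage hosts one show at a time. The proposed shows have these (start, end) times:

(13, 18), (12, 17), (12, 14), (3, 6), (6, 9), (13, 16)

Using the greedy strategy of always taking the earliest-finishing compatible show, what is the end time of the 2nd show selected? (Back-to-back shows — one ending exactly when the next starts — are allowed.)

Order by finish time; keep every interval that doesn't clash with the previous kept one.
Sorted by end: (3,6)  (6,9)  (12,14)  (13,16)  (12,17)  (13,18)
take (3,6); take (6,9); take (12,14); skip (13,18).
Selected: (3,6) (6,9) (12,14)

9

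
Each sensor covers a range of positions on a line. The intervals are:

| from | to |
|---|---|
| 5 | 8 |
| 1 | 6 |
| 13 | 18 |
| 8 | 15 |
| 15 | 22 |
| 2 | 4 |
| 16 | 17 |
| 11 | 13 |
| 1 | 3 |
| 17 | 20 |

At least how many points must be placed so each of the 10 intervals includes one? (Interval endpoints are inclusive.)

By right end: [1,3]  [2,4]  [1,6]  [5,8]  [11,13]  [8,15]  [16,17]  [13,18]  [17,20]  [15,22]
[1,3] uncovered → point at 3; [5,8] uncovered → point at 8; [11,13] uncovered → point at 13; [16,17] uncovered → point at 17.
Points: 3, 8, 13, 17 (4 total).

4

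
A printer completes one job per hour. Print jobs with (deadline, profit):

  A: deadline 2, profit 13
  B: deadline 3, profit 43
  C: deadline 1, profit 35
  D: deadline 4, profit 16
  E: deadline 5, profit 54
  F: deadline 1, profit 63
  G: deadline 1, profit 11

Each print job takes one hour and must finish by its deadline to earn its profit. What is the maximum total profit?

189

Sort by profit descending; place each in the latest free slot ≤ its deadline.
Profit order: F=63 E=54 B=43 C=35 D=16 A=13 G=11
Assign: F→slot 1, E→slot 5, B→slot 3, C skipped, D→slot 4, A→slot 2, G skipped.
Slots: [1:F] [2:A] [3:B] [4:D] [5:E]
Profit = 63 + 13 + 43 + 16 + 54 = 189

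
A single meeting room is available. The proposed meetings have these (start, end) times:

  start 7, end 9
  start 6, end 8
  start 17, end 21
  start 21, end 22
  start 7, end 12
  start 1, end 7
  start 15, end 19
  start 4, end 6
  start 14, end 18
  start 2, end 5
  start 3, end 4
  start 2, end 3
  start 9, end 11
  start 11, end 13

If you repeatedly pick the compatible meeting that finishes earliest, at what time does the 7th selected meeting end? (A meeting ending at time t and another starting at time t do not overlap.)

Order by finish time; keep every interval that doesn't clash with the previous kept one.
Sorted by end: (2,3)  (3,4)  (2,5)  (4,6)  (1,7)  (6,8)  (7,9)  (9,11)  (7,12)  (11,13)  (14,18)  (15,19)  (17,21)  (21,22)
take (2,3); take (3,4); skip (2,5); take (4,6); skip (1,7); take (6,8); skip (7,9); take (9,11); take (11,13); take (14,18); skip (17,21); take (21,22).
Selected: (2,3) (3,4) (4,6) (6,8) (9,11) (11,13) (14,18) (21,22)

18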